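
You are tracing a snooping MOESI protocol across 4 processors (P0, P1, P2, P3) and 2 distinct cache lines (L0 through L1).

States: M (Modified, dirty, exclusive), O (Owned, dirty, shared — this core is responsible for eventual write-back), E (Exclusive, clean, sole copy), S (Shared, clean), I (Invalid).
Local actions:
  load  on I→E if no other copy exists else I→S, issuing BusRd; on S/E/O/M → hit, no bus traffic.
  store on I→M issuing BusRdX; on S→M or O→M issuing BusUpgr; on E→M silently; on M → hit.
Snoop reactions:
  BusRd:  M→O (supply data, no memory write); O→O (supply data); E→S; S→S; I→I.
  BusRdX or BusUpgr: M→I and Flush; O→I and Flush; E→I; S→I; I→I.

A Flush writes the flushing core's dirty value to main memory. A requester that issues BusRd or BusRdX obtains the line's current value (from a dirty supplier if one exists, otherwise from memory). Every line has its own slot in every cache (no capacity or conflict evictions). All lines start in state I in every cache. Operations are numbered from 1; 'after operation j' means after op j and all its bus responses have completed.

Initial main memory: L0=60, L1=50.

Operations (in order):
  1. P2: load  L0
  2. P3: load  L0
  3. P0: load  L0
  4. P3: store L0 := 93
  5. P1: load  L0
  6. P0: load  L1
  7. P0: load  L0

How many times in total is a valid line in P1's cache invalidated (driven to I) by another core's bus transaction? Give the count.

  op1 P2: load  L0 → I/I/E/I on L0; bus BusRd; mem=60
  op2 P3: load  L0 → I/I/S/S on L0; bus BusRd; mem=60
  op3 P0: load  L0 → S/I/S/S on L0; bus BusRd; mem=60
  op4 P3: store L0 := 93 → I/I/I/M on L0; bus BusUpgr; mem=60
  op5 P1: load  L0 → I/S/I/O on L0; bus BusRd; mem=60
  op6 P0: load  L1 → E/I/I/I on L1; bus BusRd; mem=50
  op7 P0: load  L0 → S/S/I/O on L0; bus BusRd; mem=60

invalidations = 0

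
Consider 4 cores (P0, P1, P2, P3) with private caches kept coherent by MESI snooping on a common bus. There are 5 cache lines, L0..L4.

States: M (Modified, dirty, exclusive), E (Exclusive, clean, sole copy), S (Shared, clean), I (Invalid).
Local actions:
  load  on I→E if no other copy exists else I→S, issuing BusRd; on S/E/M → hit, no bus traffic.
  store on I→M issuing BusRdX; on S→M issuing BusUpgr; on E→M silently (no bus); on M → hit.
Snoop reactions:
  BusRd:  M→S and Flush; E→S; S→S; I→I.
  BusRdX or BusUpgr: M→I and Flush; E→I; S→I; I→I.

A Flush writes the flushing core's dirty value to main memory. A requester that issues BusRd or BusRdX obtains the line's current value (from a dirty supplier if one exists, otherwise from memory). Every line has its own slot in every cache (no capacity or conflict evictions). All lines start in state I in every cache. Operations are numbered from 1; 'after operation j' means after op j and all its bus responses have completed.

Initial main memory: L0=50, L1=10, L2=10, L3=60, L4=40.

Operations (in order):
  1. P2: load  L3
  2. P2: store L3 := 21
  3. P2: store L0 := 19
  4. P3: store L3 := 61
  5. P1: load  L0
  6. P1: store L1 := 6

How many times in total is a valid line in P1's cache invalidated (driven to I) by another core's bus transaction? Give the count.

invalidations = 0

1. P2: load  L3  bus=[BusRd]  L3: P0=I P1=I P2=E P3=I  mem[L3]=60
2. P2: store L3 := 21  bus=[-]  L3: P0=I P1=I P2=M P3=I  mem[L3]=60
3. P2: store L0 := 19  bus=[BusRdX]  L0: P0=I P1=I P2=M P3=I  mem[L0]=50
4. P3: store L3 := 61  bus=[BusRdX,Flush]  L3: P0=I P1=I P2=I P3=M  mem[L3]=21
5. P1: load  L0  bus=[BusRd,Flush]  L0: P0=I P1=S P2=S P3=I  mem[L0]=19
6. P1: store L1 := 6  bus=[BusRdX]  L1: P0=I P1=M P2=I P3=I  mem[L1]=10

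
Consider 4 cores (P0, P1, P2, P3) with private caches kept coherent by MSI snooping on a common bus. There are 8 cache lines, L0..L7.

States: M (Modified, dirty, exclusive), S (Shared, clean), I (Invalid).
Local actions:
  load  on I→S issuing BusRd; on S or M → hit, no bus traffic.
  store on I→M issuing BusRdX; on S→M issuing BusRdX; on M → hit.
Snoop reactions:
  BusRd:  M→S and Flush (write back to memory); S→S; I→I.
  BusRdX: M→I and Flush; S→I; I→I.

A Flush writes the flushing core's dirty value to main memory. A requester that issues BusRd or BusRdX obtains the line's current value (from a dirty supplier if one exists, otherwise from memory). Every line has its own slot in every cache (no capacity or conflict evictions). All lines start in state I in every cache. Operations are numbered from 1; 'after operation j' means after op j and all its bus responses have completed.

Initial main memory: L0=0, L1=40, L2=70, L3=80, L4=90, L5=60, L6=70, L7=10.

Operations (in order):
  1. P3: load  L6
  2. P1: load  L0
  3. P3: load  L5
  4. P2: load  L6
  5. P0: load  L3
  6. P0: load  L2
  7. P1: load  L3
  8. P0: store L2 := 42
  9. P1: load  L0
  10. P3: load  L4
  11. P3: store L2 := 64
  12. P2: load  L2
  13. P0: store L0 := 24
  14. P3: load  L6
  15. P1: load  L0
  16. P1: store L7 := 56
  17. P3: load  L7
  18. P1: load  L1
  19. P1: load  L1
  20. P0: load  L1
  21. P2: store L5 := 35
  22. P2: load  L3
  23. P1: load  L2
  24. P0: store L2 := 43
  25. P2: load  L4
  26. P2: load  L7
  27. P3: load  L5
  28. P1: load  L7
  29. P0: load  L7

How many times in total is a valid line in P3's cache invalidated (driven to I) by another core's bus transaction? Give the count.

invalidations = 2

  op1 P3: load  L6 → I/I/I/S on L6; bus BusRd; mem=70
  op2 P1: load  L0 → I/S/I/I on L0; bus BusRd; mem=0
  op3 P3: load  L5 → I/I/I/S on L5; bus BusRd; mem=60
  op4 P2: load  L6 → I/I/S/S on L6; bus BusRd; mem=70
  op5 P0: load  L3 → S/I/I/I on L3; bus BusRd; mem=80
  op6 P0: load  L2 → S/I/I/I on L2; bus BusRd; mem=70
  op7 P1: load  L3 → S/S/I/I on L3; bus BusRd; mem=80
  op8 P0: store L2 := 42 → M/I/I/I on L2; bus BusRdX; mem=70
  op9 P1: load  L0 → I/S/I/I on L0; bus (none); mem=0
  op10 P3: load  L4 → I/I/I/S on L4; bus BusRd; mem=90
  op11 P3: store L2 := 64 → I/I/I/M on L2; bus BusRdX Flush; mem=42
  op12 P2: load  L2 → I/I/S/S on L2; bus BusRd Flush; mem=64
  op13 P0: store L0 := 24 → M/I/I/I on L0; bus BusRdX; mem=0
  op14 P3: load  L6 → I/I/S/S on L6; bus (none); mem=70
  op15 P1: load  L0 → S/S/I/I on L0; bus BusRd Flush; mem=24
  op16 P1: store L7 := 56 → I/M/I/I on L7; bus BusRdX; mem=10
  op17 P3: load  L7 → I/S/I/S on L7; bus BusRd Flush; mem=56
  op18 P1: load  L1 → I/S/I/I on L1; bus BusRd; mem=40
  op19 P1: load  L1 → I/S/I/I on L1; bus (none); mem=40
  op20 P0: load  L1 → S/S/I/I on L1; bus BusRd; mem=40
  op21 P2: store L5 := 35 → I/I/M/I on L5; bus BusRdX; mem=60
  op22 P2: load  L3 → S/S/S/I on L3; bus BusRd; mem=80
  op23 P1: load  L2 → I/S/S/S on L2; bus BusRd; mem=64
  op24 P0: store L2 := 43 → M/I/I/I on L2; bus BusRdX; mem=64
  op25 P2: load  L4 → I/I/S/S on L4; bus BusRd; mem=90
  op26 P2: load  L7 → I/S/S/S on L7; bus BusRd; mem=56
  op27 P3: load  L5 → I/I/S/S on L5; bus BusRd Flush; mem=35
  op28 P1: load  L7 → I/S/S/S on L7; bus (none); mem=56
  op29 P0: load  L7 → S/S/S/S on L7; bus BusRd; mem=56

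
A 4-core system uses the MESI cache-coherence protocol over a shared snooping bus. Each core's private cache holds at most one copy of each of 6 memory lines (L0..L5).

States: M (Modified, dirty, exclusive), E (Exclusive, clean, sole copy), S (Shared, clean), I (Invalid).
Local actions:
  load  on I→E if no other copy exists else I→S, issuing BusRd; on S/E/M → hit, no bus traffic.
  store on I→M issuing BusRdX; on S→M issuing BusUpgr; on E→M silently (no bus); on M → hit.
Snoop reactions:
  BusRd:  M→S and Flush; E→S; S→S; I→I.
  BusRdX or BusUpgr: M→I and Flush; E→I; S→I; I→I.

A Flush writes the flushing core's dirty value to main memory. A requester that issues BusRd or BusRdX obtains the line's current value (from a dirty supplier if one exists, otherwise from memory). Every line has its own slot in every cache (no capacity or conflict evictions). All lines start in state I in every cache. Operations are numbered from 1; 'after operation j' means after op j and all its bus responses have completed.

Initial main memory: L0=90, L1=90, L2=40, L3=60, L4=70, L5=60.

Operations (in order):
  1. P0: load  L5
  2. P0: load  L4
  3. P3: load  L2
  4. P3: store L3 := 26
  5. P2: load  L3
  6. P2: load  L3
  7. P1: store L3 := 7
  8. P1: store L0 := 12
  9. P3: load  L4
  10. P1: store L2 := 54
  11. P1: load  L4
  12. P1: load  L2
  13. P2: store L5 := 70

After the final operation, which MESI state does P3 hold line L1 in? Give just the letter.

state = I

1. P0: load  L5  bus=[BusRd]  L5: P0=E P1=I P2=I P3=I  mem[L5]=60
2. P0: load  L4  bus=[BusRd]  L4: P0=E P1=I P2=I P3=I  mem[L4]=70
3. P3: load  L2  bus=[BusRd]  L2: P0=I P1=I P2=I P3=E  mem[L2]=40
4. P3: store L3 := 26  bus=[BusRdX]  L3: P0=I P1=I P2=I P3=M  mem[L3]=60
5. P2: load  L3  bus=[BusRd,Flush]  L3: P0=I P1=I P2=S P3=S  mem[L3]=26
6. P2: load  L3  bus=[-]  L3: P0=I P1=I P2=S P3=S  mem[L3]=26
7. P1: store L3 := 7  bus=[BusRdX]  L3: P0=I P1=M P2=I P3=I  mem[L3]=26
8. P1: store L0 := 12  bus=[BusRdX]  L0: P0=I P1=M P2=I P3=I  mem[L0]=90
9. P3: load  L4  bus=[BusRd]  L4: P0=S P1=I P2=I P3=S  mem[L4]=70
10. P1: store L2 := 54  bus=[BusRdX]  L2: P0=I P1=M P2=I P3=I  mem[L2]=40
11. P1: load  L4  bus=[BusRd]  L4: P0=S P1=S P2=I P3=S  mem[L4]=70
12. P1: load  L2  bus=[-]  L2: P0=I P1=M P2=I P3=I  mem[L2]=40
13. P2: store L5 := 70  bus=[BusRdX]  L5: P0=I P1=I P2=M P3=I  mem[L5]=60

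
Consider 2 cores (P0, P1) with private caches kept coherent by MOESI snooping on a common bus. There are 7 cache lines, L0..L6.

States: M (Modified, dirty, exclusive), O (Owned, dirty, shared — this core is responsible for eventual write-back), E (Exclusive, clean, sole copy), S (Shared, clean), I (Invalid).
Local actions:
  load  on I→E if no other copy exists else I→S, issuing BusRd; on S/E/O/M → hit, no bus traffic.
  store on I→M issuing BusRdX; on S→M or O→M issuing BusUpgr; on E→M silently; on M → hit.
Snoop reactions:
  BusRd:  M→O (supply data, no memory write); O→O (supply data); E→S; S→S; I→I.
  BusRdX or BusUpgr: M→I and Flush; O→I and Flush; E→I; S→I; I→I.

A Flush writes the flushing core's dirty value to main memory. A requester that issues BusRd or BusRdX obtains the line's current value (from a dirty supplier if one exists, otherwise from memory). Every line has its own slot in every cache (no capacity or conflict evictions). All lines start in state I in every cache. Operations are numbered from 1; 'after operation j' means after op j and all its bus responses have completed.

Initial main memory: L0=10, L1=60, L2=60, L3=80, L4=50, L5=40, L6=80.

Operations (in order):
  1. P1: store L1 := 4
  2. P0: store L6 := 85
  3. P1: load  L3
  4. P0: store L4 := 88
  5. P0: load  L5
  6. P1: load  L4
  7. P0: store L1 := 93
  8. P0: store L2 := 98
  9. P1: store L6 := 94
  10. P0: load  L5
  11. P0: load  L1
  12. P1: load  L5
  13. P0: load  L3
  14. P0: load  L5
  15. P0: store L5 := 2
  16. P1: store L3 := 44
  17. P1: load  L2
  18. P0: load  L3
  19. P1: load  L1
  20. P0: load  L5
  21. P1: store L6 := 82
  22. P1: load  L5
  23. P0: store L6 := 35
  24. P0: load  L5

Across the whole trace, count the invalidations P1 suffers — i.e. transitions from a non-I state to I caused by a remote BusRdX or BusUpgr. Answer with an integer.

step 1: P1: store L1 := 4  ⟶  IM  (L1)  txn=BusRdX  M[L1]=60
step 2: P0: store L6 := 85  ⟶  MI  (L6)  txn=BusRdX  M[L6]=80
step 3: P1: load  L3  ⟶  IE  (L3)  txn=BusRd  M[L3]=80
step 4: P0: store L4 := 88  ⟶  MI  (L4)  txn=BusRdX  M[L4]=50
step 5: P0: load  L5  ⟶  EI  (L5)  txn=BusRd  M[L5]=40
step 6: P1: load  L4  ⟶  OS  (L4)  txn=BusRd  M[L4]=50
step 7: P0: store L1 := 93  ⟶  MI  (L1)  txn=BusRdX+Flush  M[L1]=4
step 8: P0: store L2 := 98  ⟶  MI  (L2)  txn=BusRdX  M[L2]=60
step 9: P1: store L6 := 94  ⟶  IM  (L6)  txn=BusRdX+Flush  M[L6]=85
step 10: P0: load  L5  ⟶  EI  (L5)  txn=∅  M[L5]=40
step 11: P0: load  L1  ⟶  MI  (L1)  txn=∅  M[L1]=4
step 12: P1: load  L5  ⟶  SS  (L5)  txn=BusRd  M[L5]=40
step 13: P0: load  L3  ⟶  SS  (L3)  txn=BusRd  M[L3]=80
step 14: P0: load  L5  ⟶  SS  (L5)  txn=∅  M[L5]=40
step 15: P0: store L5 := 2  ⟶  MI  (L5)  txn=BusUpgr  M[L5]=40
step 16: P1: store L3 := 44  ⟶  IM  (L3)  txn=BusUpgr  M[L3]=80
step 17: P1: load  L2  ⟶  OS  (L2)  txn=BusRd  M[L2]=60
step 18: P0: load  L3  ⟶  SO  (L3)  txn=BusRd  M[L3]=80
step 19: P1: load  L1  ⟶  OS  (L1)  txn=BusRd  M[L1]=4
step 20: P0: load  L5  ⟶  MI  (L5)  txn=∅  M[L5]=40
step 21: P1: store L6 := 82  ⟶  IM  (L6)  txn=∅  M[L6]=85
step 22: P1: load  L5  ⟶  OS  (L5)  txn=BusRd  M[L5]=40
step 23: P0: store L6 := 35  ⟶  MI  (L6)  txn=BusRdX+Flush  M[L6]=82
step 24: P0: load  L5  ⟶  OS  (L5)  txn=∅  M[L5]=40

invalidations = 3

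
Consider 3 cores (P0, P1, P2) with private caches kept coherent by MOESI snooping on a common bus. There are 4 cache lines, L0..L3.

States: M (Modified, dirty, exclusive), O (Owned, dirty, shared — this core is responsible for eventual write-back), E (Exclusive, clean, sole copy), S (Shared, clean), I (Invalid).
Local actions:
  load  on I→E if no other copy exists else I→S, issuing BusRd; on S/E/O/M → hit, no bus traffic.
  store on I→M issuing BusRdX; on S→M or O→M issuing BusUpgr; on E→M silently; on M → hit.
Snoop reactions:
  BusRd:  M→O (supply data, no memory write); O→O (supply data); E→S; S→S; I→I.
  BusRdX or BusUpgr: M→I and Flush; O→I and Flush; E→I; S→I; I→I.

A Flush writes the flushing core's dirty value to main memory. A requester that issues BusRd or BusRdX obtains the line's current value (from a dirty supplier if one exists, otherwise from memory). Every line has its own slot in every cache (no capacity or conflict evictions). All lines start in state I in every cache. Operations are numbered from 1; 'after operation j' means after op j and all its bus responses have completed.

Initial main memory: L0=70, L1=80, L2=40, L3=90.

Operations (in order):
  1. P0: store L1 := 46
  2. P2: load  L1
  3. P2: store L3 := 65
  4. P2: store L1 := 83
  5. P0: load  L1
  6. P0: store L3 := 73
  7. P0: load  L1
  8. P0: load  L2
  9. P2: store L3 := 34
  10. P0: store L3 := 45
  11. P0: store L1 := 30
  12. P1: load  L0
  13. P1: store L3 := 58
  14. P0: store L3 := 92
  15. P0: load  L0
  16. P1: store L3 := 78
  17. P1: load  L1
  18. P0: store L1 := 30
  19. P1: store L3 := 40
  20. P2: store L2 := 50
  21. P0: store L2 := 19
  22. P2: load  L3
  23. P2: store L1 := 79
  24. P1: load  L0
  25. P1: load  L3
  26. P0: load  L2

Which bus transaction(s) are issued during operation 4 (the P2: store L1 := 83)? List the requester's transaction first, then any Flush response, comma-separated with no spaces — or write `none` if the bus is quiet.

bus = BusUpgr,Flush

[1] P0: store L1 := 46 | P0:M(46), P1:I, P2:I | bus: BusRdX
[2] P2: load  L1 | P0:O(46), P1:I, P2:S(46) | bus: BusRd
[3] P2: store L3 := 65 | P0:I, P1:I, P2:M(65) | bus: BusRdX
[4] P2: store L1 := 83 | P0:I, P1:I, P2:M(83) | bus: BusUpgr,Flush
[5] P0: load  L1 | P0:S(83), P1:I, P2:O(83) | bus: BusRd
[6] P0: store L3 := 73 | P0:M(73), P1:I, P2:I | bus: BusRdX,Flush
[7] P0: load  L1 | P0:S(83), P1:I, P2:O(83) | bus: none
[8] P0: load  L2 | P0:E(40), P1:I, P2:I | bus: BusRd
[9] P2: store L3 := 34 | P0:I, P1:I, P2:M(34) | bus: BusRdX,Flush
[10] P0: store L3 := 45 | P0:M(45), P1:I, P2:I | bus: BusRdX,Flush
[11] P0: store L1 := 30 | P0:M(30), P1:I, P2:I | bus: BusUpgr,Flush
[12] P1: load  L0 | P0:I, P1:E(70), P2:I | bus: BusRd
[13] P1: store L3 := 58 | P0:I, P1:M(58), P2:I | bus: BusRdX,Flush
[14] P0: store L3 := 92 | P0:M(92), P1:I, P2:I | bus: BusRdX,Flush
[15] P0: load  L0 | P0:S(70), P1:S(70), P2:I | bus: BusRd
[16] P1: store L3 := 78 | P0:I, P1:M(78), P2:I | bus: BusRdX,Flush
[17] P1: load  L1 | P0:O(30), P1:S(30), P2:I | bus: BusRd
[18] P0: store L1 := 30 | P0:M(30), P1:I, P2:I | bus: BusUpgr
[19] P1: store L3 := 40 | P0:I, P1:M(40), P2:I | bus: none
[20] P2: store L2 := 50 | P0:I, P1:I, P2:M(50) | bus: BusRdX
[21] P0: store L2 := 19 | P0:M(19), P1:I, P2:I | bus: BusRdX,Flush
[22] P2: load  L3 | P0:I, P1:O(40), P2:S(40) | bus: BusRd
[23] P2: store L1 := 79 | P0:I, P1:I, P2:M(79) | bus: BusRdX,Flush
[24] P1: load  L0 | P0:S(70), P1:S(70), P2:I | bus: none
[25] P1: load  L3 | P0:I, P1:O(40), P2:S(40) | bus: none
[26] P0: load  L2 | P0:M(19), P1:I, P2:I | bus: none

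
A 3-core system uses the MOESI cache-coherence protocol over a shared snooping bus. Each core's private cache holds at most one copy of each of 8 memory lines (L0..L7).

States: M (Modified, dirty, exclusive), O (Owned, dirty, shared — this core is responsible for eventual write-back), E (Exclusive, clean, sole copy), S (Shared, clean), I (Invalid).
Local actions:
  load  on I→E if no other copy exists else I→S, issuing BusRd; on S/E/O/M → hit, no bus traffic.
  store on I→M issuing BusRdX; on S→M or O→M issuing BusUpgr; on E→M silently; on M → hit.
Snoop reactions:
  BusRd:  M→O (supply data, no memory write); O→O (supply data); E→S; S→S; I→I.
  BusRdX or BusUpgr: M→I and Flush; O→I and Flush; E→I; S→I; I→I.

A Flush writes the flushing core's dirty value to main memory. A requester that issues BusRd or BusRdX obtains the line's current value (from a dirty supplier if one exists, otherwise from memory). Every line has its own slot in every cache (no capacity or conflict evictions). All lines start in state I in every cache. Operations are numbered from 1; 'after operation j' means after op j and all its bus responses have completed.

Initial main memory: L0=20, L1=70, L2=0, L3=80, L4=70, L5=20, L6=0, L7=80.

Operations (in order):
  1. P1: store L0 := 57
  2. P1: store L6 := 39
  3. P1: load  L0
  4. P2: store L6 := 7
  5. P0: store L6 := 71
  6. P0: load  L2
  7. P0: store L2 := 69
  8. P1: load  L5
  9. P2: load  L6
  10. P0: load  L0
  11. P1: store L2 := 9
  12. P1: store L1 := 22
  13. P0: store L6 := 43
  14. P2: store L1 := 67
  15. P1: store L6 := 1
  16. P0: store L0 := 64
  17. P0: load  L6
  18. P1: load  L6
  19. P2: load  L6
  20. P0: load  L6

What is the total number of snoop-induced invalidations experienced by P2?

1. P1: store L0 := 57  bus=[BusRdX]  L0: P0=I P1=M P2=I  mem[L0]=20
2. P1: store L6 := 39  bus=[BusRdX]  L6: P0=I P1=M P2=I  mem[L6]=0
3. P1: load  L0  bus=[-]  L0: P0=I P1=M P2=I  mem[L0]=20
4. P2: store L6 := 7  bus=[BusRdX,Flush]  L6: P0=I P1=I P2=M  mem[L6]=39
5. P0: store L6 := 71  bus=[BusRdX,Flush]  L6: P0=M P1=I P2=I  mem[L6]=7
6. P0: load  L2  bus=[BusRd]  L2: P0=E P1=I P2=I  mem[L2]=0
7. P0: store L2 := 69  bus=[-]  L2: P0=M P1=I P2=I  mem[L2]=0
8. P1: load  L5  bus=[BusRd]  L5: P0=I P1=E P2=I  mem[L5]=20
9. P2: load  L6  bus=[BusRd]  L6: P0=O P1=I P2=S  mem[L6]=7
10. P0: load  L0  bus=[BusRd]  L0: P0=S P1=O P2=I  mem[L0]=20
11. P1: store L2 := 9  bus=[BusRdX,Flush]  L2: P0=I P1=M P2=I  mem[L2]=69
12. P1: store L1 := 22  bus=[BusRdX]  L1: P0=I P1=M P2=I  mem[L1]=70
13. P0: store L6 := 43  bus=[BusUpgr]  L6: P0=M P1=I P2=I  mem[L6]=7
14. P2: store L1 := 67  bus=[BusRdX,Flush]  L1: P0=I P1=I P2=M  mem[L1]=22
15. P1: store L6 := 1  bus=[BusRdX,Flush]  L6: P0=I P1=M P2=I  mem[L6]=43
16. P0: store L0 := 64  bus=[BusUpgr,Flush]  L0: P0=M P1=I P2=I  mem[L0]=57
17. P0: load  L6  bus=[BusRd]  L6: P0=S P1=O P2=I  mem[L6]=43
18. P1: load  L6  bus=[-]  L6: P0=S P1=O P2=I  mem[L6]=43
19. P2: load  L6  bus=[BusRd]  L6: P0=S P1=O P2=S  mem[L6]=43
20. P0: load  L6  bus=[-]  L6: P0=S P1=O P2=S  mem[L6]=43

invalidations = 2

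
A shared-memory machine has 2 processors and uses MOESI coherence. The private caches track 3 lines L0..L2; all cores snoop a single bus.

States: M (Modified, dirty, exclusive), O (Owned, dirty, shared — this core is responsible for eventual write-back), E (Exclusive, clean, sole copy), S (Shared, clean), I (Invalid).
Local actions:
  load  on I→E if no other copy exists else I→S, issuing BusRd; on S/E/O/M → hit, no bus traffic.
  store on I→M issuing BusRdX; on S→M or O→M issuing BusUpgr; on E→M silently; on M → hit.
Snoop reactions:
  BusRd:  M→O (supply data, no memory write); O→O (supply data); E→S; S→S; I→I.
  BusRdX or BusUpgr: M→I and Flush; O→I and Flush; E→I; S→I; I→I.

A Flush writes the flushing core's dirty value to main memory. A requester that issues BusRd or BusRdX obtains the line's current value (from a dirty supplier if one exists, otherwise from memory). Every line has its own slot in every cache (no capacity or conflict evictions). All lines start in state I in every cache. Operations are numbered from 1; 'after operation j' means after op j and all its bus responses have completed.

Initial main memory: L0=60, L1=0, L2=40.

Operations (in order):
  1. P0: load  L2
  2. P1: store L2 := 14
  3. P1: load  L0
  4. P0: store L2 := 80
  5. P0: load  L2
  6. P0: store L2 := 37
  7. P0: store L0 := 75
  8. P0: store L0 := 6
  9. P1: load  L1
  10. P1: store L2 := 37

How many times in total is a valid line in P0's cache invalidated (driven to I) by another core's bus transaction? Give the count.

invalidations = 2

step 1: P0: load  L2  ⟶  EI  (L2)  txn=BusRd  M[L2]=40
step 2: P1: store L2 := 14  ⟶  IM  (L2)  txn=BusRdX  M[L2]=40
step 3: P1: load  L0  ⟶  IE  (L0)  txn=BusRd  M[L0]=60
step 4: P0: store L2 := 80  ⟶  MI  (L2)  txn=BusRdX+Flush  M[L2]=14
step 5: P0: load  L2  ⟶  MI  (L2)  txn=∅  M[L2]=14
step 6: P0: store L2 := 37  ⟶  MI  (L2)  txn=∅  M[L2]=14
step 7: P0: store L0 := 75  ⟶  MI  (L0)  txn=BusRdX  M[L0]=60
step 8: P0: store L0 := 6  ⟶  MI  (L0)  txn=∅  M[L0]=60
step 9: P1: load  L1  ⟶  IE  (L1)  txn=BusRd  M[L1]=0
step 10: P1: store L2 := 37  ⟶  IM  (L2)  txn=BusRdX+Flush  M[L2]=37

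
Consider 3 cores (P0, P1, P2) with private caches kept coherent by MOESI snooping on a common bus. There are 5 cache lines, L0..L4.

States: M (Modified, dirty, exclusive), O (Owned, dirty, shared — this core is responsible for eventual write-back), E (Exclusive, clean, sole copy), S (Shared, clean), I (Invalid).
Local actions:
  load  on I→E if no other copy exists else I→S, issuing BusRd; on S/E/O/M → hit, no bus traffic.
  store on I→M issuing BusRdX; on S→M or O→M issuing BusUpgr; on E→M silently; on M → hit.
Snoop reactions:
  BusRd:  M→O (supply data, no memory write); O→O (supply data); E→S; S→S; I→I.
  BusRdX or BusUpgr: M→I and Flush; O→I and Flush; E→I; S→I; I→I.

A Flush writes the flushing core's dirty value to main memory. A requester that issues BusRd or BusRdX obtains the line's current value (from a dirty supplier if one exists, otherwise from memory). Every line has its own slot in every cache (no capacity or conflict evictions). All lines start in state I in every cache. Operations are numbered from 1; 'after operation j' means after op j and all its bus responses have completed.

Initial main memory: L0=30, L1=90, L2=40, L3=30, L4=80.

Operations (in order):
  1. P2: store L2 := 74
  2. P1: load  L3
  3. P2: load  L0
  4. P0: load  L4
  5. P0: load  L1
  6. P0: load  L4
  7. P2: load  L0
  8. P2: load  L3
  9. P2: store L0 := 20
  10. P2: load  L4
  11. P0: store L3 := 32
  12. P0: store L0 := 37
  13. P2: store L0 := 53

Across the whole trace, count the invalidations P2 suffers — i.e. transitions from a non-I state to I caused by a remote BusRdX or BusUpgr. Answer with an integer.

step 1: P2: store L2 := 74  ⟶  IIM  (L2)  txn=BusRdX  M[L2]=40
step 2: P1: load  L3  ⟶  IEI  (L3)  txn=BusRd  M[L3]=30
step 3: P2: load  L0  ⟶  IIE  (L0)  txn=BusRd  M[L0]=30
step 4: P0: load  L4  ⟶  EII  (L4)  txn=BusRd  M[L4]=80
step 5: P0: load  L1  ⟶  EII  (L1)  txn=BusRd  M[L1]=90
step 6: P0: load  L4  ⟶  EII  (L4)  txn=∅  M[L4]=80
step 7: P2: load  L0  ⟶  IIE  (L0)  txn=∅  M[L0]=30
step 8: P2: load  L3  ⟶  ISS  (L3)  txn=BusRd  M[L3]=30
step 9: P2: store L0 := 20  ⟶  IIM  (L0)  txn=∅  M[L0]=30
step 10: P2: load  L4  ⟶  SIS  (L4)  txn=BusRd  M[L4]=80
step 11: P0: store L3 := 32  ⟶  MII  (L3)  txn=BusRdX  M[L3]=30
step 12: P0: store L0 := 37  ⟶  MII  (L0)  txn=BusRdX+Flush  M[L0]=20
step 13: P2: store L0 := 53  ⟶  IIM  (L0)  txn=BusRdX+Flush  M[L0]=37

invalidations = 2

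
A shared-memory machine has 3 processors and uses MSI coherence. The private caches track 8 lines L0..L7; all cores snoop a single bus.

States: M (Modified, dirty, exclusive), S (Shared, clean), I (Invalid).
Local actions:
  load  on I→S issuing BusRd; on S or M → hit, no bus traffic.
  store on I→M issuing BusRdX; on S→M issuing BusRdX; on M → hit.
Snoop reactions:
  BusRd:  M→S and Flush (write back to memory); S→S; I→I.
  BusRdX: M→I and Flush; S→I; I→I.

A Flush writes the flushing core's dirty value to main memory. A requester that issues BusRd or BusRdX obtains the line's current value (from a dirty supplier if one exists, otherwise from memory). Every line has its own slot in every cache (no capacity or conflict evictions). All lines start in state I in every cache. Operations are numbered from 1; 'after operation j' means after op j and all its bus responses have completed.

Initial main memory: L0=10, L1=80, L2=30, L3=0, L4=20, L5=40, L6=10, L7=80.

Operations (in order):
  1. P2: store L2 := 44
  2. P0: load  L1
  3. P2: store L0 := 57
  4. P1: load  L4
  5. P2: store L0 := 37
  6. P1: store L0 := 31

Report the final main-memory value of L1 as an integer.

memory[L1] = 80

[1] P2: store L2 := 44 | P0:I, P1:I, P2:M(44) | bus: BusRdX
[2] P0: load  L1 | P0:S(80), P1:I, P2:I | bus: BusRd
[3] P2: store L0 := 57 | P0:I, P1:I, P2:M(57) | bus: BusRdX
[4] P1: load  L4 | P0:I, P1:S(20), P2:I | bus: BusRd
[5] P2: store L0 := 37 | P0:I, P1:I, P2:M(37) | bus: none
[6] P1: store L0 := 31 | P0:I, P1:M(31), P2:I | bus: BusRdX,Flush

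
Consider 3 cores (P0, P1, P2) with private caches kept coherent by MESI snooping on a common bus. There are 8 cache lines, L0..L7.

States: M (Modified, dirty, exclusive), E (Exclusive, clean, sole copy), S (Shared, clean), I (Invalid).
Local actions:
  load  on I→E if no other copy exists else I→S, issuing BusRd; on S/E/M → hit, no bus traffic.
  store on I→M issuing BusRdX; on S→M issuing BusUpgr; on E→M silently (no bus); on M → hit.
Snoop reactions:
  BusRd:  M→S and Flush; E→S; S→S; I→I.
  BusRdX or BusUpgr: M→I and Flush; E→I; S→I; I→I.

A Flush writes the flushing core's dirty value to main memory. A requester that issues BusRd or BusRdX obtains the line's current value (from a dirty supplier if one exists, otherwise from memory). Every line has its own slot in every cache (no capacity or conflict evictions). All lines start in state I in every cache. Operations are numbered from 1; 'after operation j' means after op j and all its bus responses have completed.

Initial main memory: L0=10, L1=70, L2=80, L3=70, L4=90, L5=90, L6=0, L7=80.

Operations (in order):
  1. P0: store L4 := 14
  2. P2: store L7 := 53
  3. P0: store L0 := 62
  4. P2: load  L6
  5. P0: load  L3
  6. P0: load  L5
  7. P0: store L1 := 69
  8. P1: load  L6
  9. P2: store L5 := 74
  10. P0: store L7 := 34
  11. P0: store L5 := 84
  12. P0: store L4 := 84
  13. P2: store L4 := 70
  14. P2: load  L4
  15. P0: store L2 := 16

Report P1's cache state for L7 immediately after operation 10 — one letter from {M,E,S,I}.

1. P0: store L4 := 14  bus=[BusRdX]  L4: P0=M P1=I P2=I  mem[L4]=90
2. P2: store L7 := 53  bus=[BusRdX]  L7: P0=I P1=I P2=M  mem[L7]=80
3. P0: store L0 := 62  bus=[BusRdX]  L0: P0=M P1=I P2=I  mem[L0]=10
4. P2: load  L6  bus=[BusRd]  L6: P0=I P1=I P2=E  mem[L6]=0
5. P0: load  L3  bus=[BusRd]  L3: P0=E P1=I P2=I  mem[L3]=70
6. P0: load  L5  bus=[BusRd]  L5: P0=E P1=I P2=I  mem[L5]=90
7. P0: store L1 := 69  bus=[BusRdX]  L1: P0=M P1=I P2=I  mem[L1]=70
8. P1: load  L6  bus=[BusRd]  L6: P0=I P1=S P2=S  mem[L6]=0
9. P2: store L5 := 74  bus=[BusRdX]  L5: P0=I P1=I P2=M  mem[L5]=90
10. P0: store L7 := 34  bus=[BusRdX,Flush]  L7: P0=M P1=I P2=I  mem[L7]=53
11. P0: store L5 := 84  bus=[BusRdX,Flush]  L5: P0=M P1=I P2=I  mem[L5]=74
12. P0: store L4 := 84  bus=[-]  L4: P0=M P1=I P2=I  mem[L4]=90
13. P2: store L4 := 70  bus=[BusRdX,Flush]  L4: P0=I P1=I P2=M  mem[L4]=84
14. P2: load  L4  bus=[-]  L4: P0=I P1=I P2=M  mem[L4]=84
15. P0: store L2 := 16  bus=[BusRdX]  L2: P0=M P1=I P2=I  mem[L2]=80

state = I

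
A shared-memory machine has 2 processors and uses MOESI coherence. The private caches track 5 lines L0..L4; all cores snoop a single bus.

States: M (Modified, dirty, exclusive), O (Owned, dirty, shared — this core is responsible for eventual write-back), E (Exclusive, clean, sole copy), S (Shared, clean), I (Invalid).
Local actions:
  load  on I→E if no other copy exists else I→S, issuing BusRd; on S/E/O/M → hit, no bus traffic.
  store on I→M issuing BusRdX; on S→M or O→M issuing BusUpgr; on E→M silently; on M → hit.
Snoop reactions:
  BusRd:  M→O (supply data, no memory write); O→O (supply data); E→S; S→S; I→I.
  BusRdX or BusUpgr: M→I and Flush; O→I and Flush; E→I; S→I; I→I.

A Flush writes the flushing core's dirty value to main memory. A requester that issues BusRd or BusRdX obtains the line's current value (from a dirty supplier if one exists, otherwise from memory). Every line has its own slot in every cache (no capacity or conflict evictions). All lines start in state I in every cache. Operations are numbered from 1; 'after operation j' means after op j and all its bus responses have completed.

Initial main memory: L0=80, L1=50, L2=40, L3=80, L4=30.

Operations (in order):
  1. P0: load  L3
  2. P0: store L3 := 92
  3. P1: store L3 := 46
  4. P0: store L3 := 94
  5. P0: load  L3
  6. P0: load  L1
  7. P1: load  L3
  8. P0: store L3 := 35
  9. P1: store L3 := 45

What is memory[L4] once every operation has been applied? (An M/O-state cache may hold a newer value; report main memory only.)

memory[L4] = 30

step 1: P0: load  L3  ⟶  EI  (L3)  txn=BusRd  M[L3]=80
step 2: P0: store L3 := 92  ⟶  MI  (L3)  txn=∅  M[L3]=80
step 3: P1: store L3 := 46  ⟶  IM  (L3)  txn=BusRdX+Flush  M[L3]=92
step 4: P0: store L3 := 94  ⟶  MI  (L3)  txn=BusRdX+Flush  M[L3]=46
step 5: P0: load  L3  ⟶  MI  (L3)  txn=∅  M[L3]=46
step 6: P0: load  L1  ⟶  EI  (L1)  txn=BusRd  M[L1]=50
step 7: P1: load  L3  ⟶  OS  (L3)  txn=BusRd  M[L3]=46
step 8: P0: store L3 := 35  ⟶  MI  (L3)  txn=BusUpgr  M[L3]=46
step 9: P1: store L3 := 45  ⟶  IM  (L3)  txn=BusRdX+Flush  M[L3]=35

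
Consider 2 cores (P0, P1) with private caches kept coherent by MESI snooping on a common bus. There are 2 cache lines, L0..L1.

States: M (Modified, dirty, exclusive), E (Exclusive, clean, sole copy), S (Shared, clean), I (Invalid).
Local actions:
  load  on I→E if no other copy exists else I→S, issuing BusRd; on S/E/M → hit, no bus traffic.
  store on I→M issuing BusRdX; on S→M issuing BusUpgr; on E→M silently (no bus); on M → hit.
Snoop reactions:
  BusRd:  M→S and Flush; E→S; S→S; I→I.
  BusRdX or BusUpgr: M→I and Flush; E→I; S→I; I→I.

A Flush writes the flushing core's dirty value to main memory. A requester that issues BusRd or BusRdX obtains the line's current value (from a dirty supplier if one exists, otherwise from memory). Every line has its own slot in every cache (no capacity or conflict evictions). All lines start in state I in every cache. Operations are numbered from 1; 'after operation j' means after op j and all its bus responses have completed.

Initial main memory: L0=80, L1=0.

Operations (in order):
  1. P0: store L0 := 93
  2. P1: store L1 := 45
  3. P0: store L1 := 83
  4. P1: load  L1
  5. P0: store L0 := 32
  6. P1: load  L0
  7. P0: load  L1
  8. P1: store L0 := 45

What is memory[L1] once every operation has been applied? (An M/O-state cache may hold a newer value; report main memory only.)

[1] P0: store L0 := 93 | P0:M(93), P1:I | bus: BusRdX
[2] P1: store L1 := 45 | P0:I, P1:M(45) | bus: BusRdX
[3] P0: store L1 := 83 | P0:M(83), P1:I | bus: BusRdX,Flush
[4] P1: load  L1 | P0:S(83), P1:S(83) | bus: BusRd,Flush
[5] P0: store L0 := 32 | P0:M(32), P1:I | bus: none
[6] P1: load  L0 | P0:S(32), P1:S(32) | bus: BusRd,Flush
[7] P0: load  L1 | P0:S(83), P1:S(83) | bus: none
[8] P1: store L0 := 45 | P0:I, P1:M(45) | bus: BusUpgr

memory[L1] = 83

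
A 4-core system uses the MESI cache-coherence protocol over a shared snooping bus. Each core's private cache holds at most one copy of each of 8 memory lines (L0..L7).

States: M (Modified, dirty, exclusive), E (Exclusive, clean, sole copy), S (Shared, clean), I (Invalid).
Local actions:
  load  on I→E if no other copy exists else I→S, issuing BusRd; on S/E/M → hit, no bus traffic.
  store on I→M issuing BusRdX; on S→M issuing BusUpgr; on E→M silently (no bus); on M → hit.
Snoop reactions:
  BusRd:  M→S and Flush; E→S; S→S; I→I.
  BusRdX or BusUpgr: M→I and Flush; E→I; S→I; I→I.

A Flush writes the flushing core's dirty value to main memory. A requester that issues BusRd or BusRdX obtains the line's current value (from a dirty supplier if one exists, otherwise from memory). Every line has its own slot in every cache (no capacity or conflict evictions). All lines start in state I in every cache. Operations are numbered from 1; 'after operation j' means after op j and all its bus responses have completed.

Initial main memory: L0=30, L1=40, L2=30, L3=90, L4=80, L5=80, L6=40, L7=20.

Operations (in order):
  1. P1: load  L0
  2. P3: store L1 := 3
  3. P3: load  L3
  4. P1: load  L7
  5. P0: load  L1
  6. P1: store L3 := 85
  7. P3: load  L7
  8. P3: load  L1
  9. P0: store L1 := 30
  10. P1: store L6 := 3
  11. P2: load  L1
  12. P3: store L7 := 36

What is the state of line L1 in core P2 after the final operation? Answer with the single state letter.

state = S

1. P1: load  L0  bus=[BusRd]  L0: P0=I P1=E P2=I P3=I  mem[L0]=30
2. P3: store L1 := 3  bus=[BusRdX]  L1: P0=I P1=I P2=I P3=M  mem[L1]=40
3. P3: load  L3  bus=[BusRd]  L3: P0=I P1=I P2=I P3=E  mem[L3]=90
4. P1: load  L7  bus=[BusRd]  L7: P0=I P1=E P2=I P3=I  mem[L7]=20
5. P0: load  L1  bus=[BusRd,Flush]  L1: P0=S P1=I P2=I P3=S  mem[L1]=3
6. P1: store L3 := 85  bus=[BusRdX]  L3: P0=I P1=M P2=I P3=I  mem[L3]=90
7. P3: load  L7  bus=[BusRd]  L7: P0=I P1=S P2=I P3=S  mem[L7]=20
8. P3: load  L1  bus=[-]  L1: P0=S P1=I P2=I P3=S  mem[L1]=3
9. P0: store L1 := 30  bus=[BusUpgr]  L1: P0=M P1=I P2=I P3=I  mem[L1]=3
10. P1: store L6 := 3  bus=[BusRdX]  L6: P0=I P1=M P2=I P3=I  mem[L6]=40
11. P2: load  L1  bus=[BusRd,Flush]  L1: P0=S P1=I P2=S P3=I  mem[L1]=30
12. P3: store L7 := 36  bus=[BusUpgr]  L7: P0=I P1=I P2=I P3=M  mem[L7]=20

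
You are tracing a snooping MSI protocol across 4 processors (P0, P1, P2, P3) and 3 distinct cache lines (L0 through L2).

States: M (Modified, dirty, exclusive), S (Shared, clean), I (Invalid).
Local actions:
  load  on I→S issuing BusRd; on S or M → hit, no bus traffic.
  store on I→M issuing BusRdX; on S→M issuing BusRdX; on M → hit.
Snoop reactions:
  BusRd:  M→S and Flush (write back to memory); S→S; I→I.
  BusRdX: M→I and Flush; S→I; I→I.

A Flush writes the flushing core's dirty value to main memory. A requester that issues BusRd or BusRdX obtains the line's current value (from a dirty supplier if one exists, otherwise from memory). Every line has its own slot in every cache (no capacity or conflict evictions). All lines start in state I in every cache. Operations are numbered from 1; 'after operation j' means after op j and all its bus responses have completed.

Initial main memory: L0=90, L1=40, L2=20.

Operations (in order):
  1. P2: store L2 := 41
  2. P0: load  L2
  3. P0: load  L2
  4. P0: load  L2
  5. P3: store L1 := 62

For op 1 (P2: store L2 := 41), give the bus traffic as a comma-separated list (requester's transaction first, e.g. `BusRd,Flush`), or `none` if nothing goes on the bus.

bus = BusRdX

[1] P2: store L2 := 41 | P0:I, P1:I, P2:M(41), P3:I | bus: BusRdX
[2] P0: load  L2 | P0:S(41), P1:I, P2:S(41), P3:I | bus: BusRd,Flush
[3] P0: load  L2 | P0:S(41), P1:I, P2:S(41), P3:I | bus: none
[4] P0: load  L2 | P0:S(41), P1:I, P2:S(41), P3:I | bus: none
[5] P3: store L1 := 62 | P0:I, P1:I, P2:I, P3:M(62) | bus: BusRdX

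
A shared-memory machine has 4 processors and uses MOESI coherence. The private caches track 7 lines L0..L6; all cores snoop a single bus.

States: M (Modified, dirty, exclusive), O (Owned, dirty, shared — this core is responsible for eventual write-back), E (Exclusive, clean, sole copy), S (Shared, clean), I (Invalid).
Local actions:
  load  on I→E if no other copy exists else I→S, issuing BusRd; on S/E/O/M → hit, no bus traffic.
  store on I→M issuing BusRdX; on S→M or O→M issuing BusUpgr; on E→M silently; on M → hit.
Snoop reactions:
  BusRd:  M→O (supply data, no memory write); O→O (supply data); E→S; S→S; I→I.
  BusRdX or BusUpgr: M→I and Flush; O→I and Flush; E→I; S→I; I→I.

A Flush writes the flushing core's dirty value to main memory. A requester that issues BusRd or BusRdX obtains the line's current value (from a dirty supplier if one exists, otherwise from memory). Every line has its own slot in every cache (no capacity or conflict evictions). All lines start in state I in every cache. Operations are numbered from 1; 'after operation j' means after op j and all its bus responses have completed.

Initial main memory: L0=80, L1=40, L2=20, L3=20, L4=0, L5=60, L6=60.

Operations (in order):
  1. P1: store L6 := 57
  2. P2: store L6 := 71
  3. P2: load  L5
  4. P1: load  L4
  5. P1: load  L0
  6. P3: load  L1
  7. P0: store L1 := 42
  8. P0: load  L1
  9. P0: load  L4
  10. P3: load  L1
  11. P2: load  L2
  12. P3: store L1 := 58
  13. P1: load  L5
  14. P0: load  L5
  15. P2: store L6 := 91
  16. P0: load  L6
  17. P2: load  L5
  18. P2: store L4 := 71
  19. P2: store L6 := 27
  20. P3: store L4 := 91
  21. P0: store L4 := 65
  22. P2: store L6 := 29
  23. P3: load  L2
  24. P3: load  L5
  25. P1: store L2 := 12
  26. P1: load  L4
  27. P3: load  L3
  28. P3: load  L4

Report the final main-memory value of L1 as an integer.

  op1 P1: store L6 := 57 → I/M/I/I on L6; bus BusRdX; mem=60
  op2 P2: store L6 := 71 → I/I/M/I on L6; bus BusRdX Flush; mem=57
  op3 P2: load  L5 → I/I/E/I on L5; bus BusRd; mem=60
  op4 P1: load  L4 → I/E/I/I on L4; bus BusRd; mem=0
  op5 P1: load  L0 → I/E/I/I on L0; bus BusRd; mem=80
  op6 P3: load  L1 → I/I/I/E on L1; bus BusRd; mem=40
  op7 P0: store L1 := 42 → M/I/I/I on L1; bus BusRdX; mem=40
  op8 P0: load  L1 → M/I/I/I on L1; bus (none); mem=40
  op9 P0: load  L4 → S/S/I/I on L4; bus BusRd; mem=0
  op10 P3: load  L1 → O/I/I/S on L1; bus BusRd; mem=40
  op11 P2: load  L2 → I/I/E/I on L2; bus BusRd; mem=20
  op12 P3: store L1 := 58 → I/I/I/M on L1; bus BusUpgr Flush; mem=42
  op13 P1: load  L5 → I/S/S/I on L5; bus BusRd; mem=60
  op14 P0: load  L5 → S/S/S/I on L5; bus BusRd; mem=60
  op15 P2: store L6 := 91 → I/I/M/I on L6; bus (none); mem=57
  op16 P0: load  L6 → S/I/O/I on L6; bus BusRd; mem=57
  op17 P2: load  L5 → S/S/S/I on L5; bus (none); mem=60
  op18 P2: store L4 := 71 → I/I/M/I on L4; bus BusRdX; mem=0
  op19 P2: store L6 := 27 → I/I/M/I on L6; bus BusUpgr; mem=57
  op20 P3: store L4 := 91 → I/I/I/M on L4; bus BusRdX Flush; mem=71
  op21 P0: store L4 := 65 → M/I/I/I on L4; bus BusRdX Flush; mem=91
  op22 P2: store L6 := 29 → I/I/M/I on L6; bus (none); mem=57
  op23 P3: load  L2 → I/I/S/S on L2; bus BusRd; mem=20
  op24 P3: load  L5 → S/S/S/S on L5; bus BusRd; mem=60
  op25 P1: store L2 := 12 → I/M/I/I on L2; bus BusRdX; mem=20
  op26 P1: load  L4 → O/S/I/I on L4; bus BusRd; mem=91
  op27 P3: load  L3 → I/I/I/E on L3; bus BusRd; mem=20
  op28 P3: load  L4 → O/S/I/S on L4; bus BusRd; mem=91

memory[L1] = 42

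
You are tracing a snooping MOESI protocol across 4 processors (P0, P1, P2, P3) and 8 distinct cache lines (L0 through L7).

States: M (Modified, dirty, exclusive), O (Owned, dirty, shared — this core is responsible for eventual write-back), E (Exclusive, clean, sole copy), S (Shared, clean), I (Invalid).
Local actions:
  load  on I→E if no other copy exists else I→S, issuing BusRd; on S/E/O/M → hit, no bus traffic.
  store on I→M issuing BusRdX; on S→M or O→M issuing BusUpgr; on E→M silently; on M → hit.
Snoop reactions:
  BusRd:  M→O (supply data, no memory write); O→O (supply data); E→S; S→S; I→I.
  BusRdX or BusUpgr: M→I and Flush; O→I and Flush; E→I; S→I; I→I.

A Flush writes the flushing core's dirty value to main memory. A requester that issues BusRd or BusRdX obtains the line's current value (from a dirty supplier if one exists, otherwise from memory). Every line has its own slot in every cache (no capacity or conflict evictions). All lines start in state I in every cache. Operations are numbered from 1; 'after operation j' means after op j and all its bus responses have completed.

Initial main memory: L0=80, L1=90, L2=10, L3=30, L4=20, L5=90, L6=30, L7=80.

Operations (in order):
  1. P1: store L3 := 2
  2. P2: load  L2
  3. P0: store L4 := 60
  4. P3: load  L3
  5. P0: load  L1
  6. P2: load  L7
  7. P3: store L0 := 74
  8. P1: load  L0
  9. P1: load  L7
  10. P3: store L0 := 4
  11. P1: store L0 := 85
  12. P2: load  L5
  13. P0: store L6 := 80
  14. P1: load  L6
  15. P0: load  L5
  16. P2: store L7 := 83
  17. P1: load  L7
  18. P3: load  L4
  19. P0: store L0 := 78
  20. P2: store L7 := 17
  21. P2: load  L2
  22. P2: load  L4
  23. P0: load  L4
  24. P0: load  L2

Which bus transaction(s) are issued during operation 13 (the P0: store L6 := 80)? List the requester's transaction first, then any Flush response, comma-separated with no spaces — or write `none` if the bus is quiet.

bus = BusRdX

[1] P1: store L3 := 2 | P0:I, P1:M(2), P2:I, P3:I | bus: BusRdX
[2] P2: load  L2 | P0:I, P1:I, P2:E(10), P3:I | bus: BusRd
[3] P0: store L4 := 60 | P0:M(60), P1:I, P2:I, P3:I | bus: BusRdX
[4] P3: load  L3 | P0:I, P1:O(2), P2:I, P3:S(2) | bus: BusRd
[5] P0: load  L1 | P0:E(90), P1:I, P2:I, P3:I | bus: BusRd
[6] P2: load  L7 | P0:I, P1:I, P2:E(80), P3:I | bus: BusRd
[7] P3: store L0 := 74 | P0:I, P1:I, P2:I, P3:M(74) | bus: BusRdX
[8] P1: load  L0 | P0:I, P1:S(74), P2:I, P3:O(74) | bus: BusRd
[9] P1: load  L7 | P0:I, P1:S(80), P2:S(80), P3:I | bus: BusRd
[10] P3: store L0 := 4 | P0:I, P1:I, P2:I, P3:M(4) | bus: BusUpgr
[11] P1: store L0 := 85 | P0:I, P1:M(85), P2:I, P3:I | bus: BusRdX,Flush
[12] P2: load  L5 | P0:I, P1:I, P2:E(90), P3:I | bus: BusRd
[13] P0: store L6 := 80 | P0:M(80), P1:I, P2:I, P3:I | bus: BusRdX
[14] P1: load  L6 | P0:O(80), P1:S(80), P2:I, P3:I | bus: BusRd
[15] P0: load  L5 | P0:S(90), P1:I, P2:S(90), P3:I | bus: BusRd
[16] P2: store L7 := 83 | P0:I, P1:I, P2:M(83), P3:I | bus: BusUpgr
[17] P1: load  L7 | P0:I, P1:S(83), P2:O(83), P3:I | bus: BusRd
[18] P3: load  L4 | P0:O(60), P1:I, P2:I, P3:S(60) | bus: BusRd
[19] P0: store L0 := 78 | P0:M(78), P1:I, P2:I, P3:I | bus: BusRdX,Flush
[20] P2: store L7 := 17 | P0:I, P1:I, P2:M(17), P3:I | bus: BusUpgr
[21] P2: load  L2 | P0:I, P1:I, P2:E(10), P3:I | bus: none
[22] P2: load  L4 | P0:O(60), P1:I, P2:S(60), P3:S(60) | bus: BusRd
[23] P0: load  L4 | P0:O(60), P1:I, P2:S(60), P3:S(60) | bus: none
[24] P0: load  L2 | P0:S(10), P1:I, P2:S(10), P3:I | bus: BusRd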